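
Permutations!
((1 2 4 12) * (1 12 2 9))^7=((12)(1 9)(2 4))^7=(12)(1 9)(2 4)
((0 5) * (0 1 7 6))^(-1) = ((0 5 1 7 6))^(-1) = (0 6 7 1 5)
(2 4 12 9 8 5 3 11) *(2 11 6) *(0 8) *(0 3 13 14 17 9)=(0 8 5 13 14 17 9 3 6 2 4 12)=[8, 1, 4, 6, 12, 13, 2, 7, 5, 3, 10, 11, 0, 14, 17, 15, 16, 9]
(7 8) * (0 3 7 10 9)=(0 3 7 8 10 9)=[3, 1, 2, 7, 4, 5, 6, 8, 10, 0, 9]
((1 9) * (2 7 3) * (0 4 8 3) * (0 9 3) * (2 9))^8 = ((0 4 8)(1 3 9)(2 7))^8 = (0 8 4)(1 9 3)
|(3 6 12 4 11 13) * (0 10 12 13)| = |(0 10 12 4 11)(3 6 13)| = 15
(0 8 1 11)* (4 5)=[8, 11, 2, 3, 5, 4, 6, 7, 1, 9, 10, 0]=(0 8 1 11)(4 5)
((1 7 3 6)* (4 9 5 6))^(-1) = (1 6 5 9 4 3 7)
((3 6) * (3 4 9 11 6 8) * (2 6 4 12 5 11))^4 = (2 11 6 4 12 9 5)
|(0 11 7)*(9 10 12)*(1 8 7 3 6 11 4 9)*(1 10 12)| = 24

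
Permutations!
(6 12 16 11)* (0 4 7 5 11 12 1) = (0 4 7 5 11 6 1)(12 16) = [4, 0, 2, 3, 7, 11, 1, 5, 8, 9, 10, 6, 16, 13, 14, 15, 12]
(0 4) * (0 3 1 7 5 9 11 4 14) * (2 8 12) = [14, 7, 8, 1, 3, 9, 6, 5, 12, 11, 10, 4, 2, 13, 0] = (0 14)(1 7 5 9 11 4 3)(2 8 12)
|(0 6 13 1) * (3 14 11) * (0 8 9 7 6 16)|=6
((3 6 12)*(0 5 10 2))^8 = ((0 5 10 2)(3 6 12))^8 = (3 12 6)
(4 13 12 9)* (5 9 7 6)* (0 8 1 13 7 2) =(0 8 1 13 12 2)(4 7 6 5 9) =[8, 13, 0, 3, 7, 9, 5, 6, 1, 4, 10, 11, 2, 12]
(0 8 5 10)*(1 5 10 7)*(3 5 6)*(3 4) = [8, 6, 2, 5, 3, 7, 4, 1, 10, 9, 0] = (0 8 10)(1 6 4 3 5 7)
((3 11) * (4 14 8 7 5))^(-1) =(3 11)(4 5 7 8 14)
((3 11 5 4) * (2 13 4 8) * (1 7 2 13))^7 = ((1 7 2)(3 11 5 8 13 4))^7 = (1 7 2)(3 11 5 8 13 4)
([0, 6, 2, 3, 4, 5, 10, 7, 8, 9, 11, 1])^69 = (1 6 10 11)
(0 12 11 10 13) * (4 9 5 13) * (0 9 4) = [12, 1, 2, 3, 4, 13, 6, 7, 8, 5, 0, 10, 11, 9] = (0 12 11 10)(5 13 9)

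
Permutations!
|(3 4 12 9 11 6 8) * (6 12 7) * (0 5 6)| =21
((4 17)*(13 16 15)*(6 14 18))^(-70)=((4 17)(6 14 18)(13 16 15))^(-70)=(6 18 14)(13 15 16)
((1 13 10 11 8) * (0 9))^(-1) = ((0 9)(1 13 10 11 8))^(-1) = (0 9)(1 8 11 10 13)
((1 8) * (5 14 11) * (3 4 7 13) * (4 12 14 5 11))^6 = (14)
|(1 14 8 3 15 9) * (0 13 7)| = 6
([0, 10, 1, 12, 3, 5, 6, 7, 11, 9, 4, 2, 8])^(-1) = [0, 2, 11, 4, 10, 5, 6, 7, 12, 9, 1, 8, 3]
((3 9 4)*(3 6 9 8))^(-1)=(3 8)(4 9 6)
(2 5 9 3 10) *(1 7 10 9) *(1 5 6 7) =(2 6 7 10)(3 9) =[0, 1, 6, 9, 4, 5, 7, 10, 8, 3, 2]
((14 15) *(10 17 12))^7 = (10 17 12)(14 15)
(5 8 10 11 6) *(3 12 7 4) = (3 12 7 4)(5 8 10 11 6) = [0, 1, 2, 12, 3, 8, 5, 4, 10, 9, 11, 6, 7]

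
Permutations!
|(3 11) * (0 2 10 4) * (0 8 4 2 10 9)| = 4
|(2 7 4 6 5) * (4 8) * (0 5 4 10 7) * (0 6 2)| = |(0 5)(2 6 4)(7 8 10)| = 6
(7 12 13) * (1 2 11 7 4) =(1 2 11 7 12 13 4) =[0, 2, 11, 3, 1, 5, 6, 12, 8, 9, 10, 7, 13, 4]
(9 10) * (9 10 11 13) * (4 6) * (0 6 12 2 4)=[6, 1, 4, 3, 12, 5, 0, 7, 8, 11, 10, 13, 2, 9]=(0 6)(2 4 12)(9 11 13)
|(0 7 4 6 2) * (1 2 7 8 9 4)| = |(0 8 9 4 6 7 1 2)| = 8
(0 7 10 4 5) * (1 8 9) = [7, 8, 2, 3, 5, 0, 6, 10, 9, 1, 4] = (0 7 10 4 5)(1 8 9)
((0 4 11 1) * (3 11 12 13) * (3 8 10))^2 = ((0 4 12 13 8 10 3 11 1))^2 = (0 12 8 3 1 4 13 10 11)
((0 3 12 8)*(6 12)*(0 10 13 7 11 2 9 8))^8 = (2 9 8 10 13 7 11)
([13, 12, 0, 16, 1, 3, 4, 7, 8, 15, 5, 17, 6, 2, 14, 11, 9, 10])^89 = [2, 12, 13, 16, 1, 3, 4, 7, 8, 15, 5, 17, 6, 0, 14, 11, 9, 10]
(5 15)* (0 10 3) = [10, 1, 2, 0, 4, 15, 6, 7, 8, 9, 3, 11, 12, 13, 14, 5] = (0 10 3)(5 15)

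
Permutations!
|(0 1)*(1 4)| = 3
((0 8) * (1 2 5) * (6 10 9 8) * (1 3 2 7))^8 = ((0 6 10 9 8)(1 7)(2 5 3))^8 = (0 9 6 8 10)(2 3 5)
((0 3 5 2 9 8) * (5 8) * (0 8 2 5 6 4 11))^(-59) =((0 3 2 9 6 4 11))^(-59) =(0 6 3 4 2 11 9)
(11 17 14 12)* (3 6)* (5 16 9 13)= (3 6)(5 16 9 13)(11 17 14 12)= [0, 1, 2, 6, 4, 16, 3, 7, 8, 13, 10, 17, 11, 5, 12, 15, 9, 14]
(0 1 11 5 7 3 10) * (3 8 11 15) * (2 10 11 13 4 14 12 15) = (0 1 2 10)(3 11 5 7 8 13 4 14 12 15) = [1, 2, 10, 11, 14, 7, 6, 8, 13, 9, 0, 5, 15, 4, 12, 3]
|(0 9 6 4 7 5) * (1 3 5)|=8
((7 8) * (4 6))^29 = ((4 6)(7 8))^29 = (4 6)(7 8)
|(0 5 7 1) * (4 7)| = |(0 5 4 7 1)| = 5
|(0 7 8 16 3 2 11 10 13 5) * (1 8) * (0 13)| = 18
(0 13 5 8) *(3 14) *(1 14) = [13, 14, 2, 1, 4, 8, 6, 7, 0, 9, 10, 11, 12, 5, 3] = (0 13 5 8)(1 14 3)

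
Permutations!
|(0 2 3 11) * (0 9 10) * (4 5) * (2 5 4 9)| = |(0 5 9 10)(2 3 11)| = 12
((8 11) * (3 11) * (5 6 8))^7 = ((3 11 5 6 8))^7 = (3 5 8 11 6)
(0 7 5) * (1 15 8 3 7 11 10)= [11, 15, 2, 7, 4, 0, 6, 5, 3, 9, 1, 10, 12, 13, 14, 8]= (0 11 10 1 15 8 3 7 5)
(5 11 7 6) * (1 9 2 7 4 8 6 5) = (1 9 2 7 5 11 4 8 6) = [0, 9, 7, 3, 8, 11, 1, 5, 6, 2, 10, 4]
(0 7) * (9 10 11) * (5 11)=(0 7)(5 11 9 10)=[7, 1, 2, 3, 4, 11, 6, 0, 8, 10, 5, 9]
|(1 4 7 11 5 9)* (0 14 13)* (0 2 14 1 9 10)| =21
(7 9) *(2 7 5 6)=[0, 1, 7, 3, 4, 6, 2, 9, 8, 5]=(2 7 9 5 6)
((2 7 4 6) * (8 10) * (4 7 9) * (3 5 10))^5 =(2 9 4 6)(3 5 10 8)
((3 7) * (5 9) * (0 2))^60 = ((0 2)(3 7)(5 9))^60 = (9)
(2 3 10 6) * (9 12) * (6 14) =(2 3 10 14 6)(9 12) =[0, 1, 3, 10, 4, 5, 2, 7, 8, 12, 14, 11, 9, 13, 6]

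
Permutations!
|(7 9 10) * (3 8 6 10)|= |(3 8 6 10 7 9)|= 6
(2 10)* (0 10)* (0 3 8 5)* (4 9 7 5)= [10, 1, 3, 8, 9, 0, 6, 5, 4, 7, 2]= (0 10 2 3 8 4 9 7 5)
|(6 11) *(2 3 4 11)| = |(2 3 4 11 6)| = 5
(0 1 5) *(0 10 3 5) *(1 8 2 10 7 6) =(0 8 2 10 3 5 7 6 1) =[8, 0, 10, 5, 4, 7, 1, 6, 2, 9, 3]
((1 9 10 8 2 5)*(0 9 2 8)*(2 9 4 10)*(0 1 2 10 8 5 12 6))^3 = ((0 4 8 5 2 12 6)(1 9 10))^3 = (0 5 6 8 12 4 2)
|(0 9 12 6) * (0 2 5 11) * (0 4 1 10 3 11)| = 30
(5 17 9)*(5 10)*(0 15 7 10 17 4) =(0 15 7 10 5 4)(9 17) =[15, 1, 2, 3, 0, 4, 6, 10, 8, 17, 5, 11, 12, 13, 14, 7, 16, 9]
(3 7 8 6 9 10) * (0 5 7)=(0 5 7 8 6 9 10 3)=[5, 1, 2, 0, 4, 7, 9, 8, 6, 10, 3]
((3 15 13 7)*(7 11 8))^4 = ((3 15 13 11 8 7))^4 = (3 8 13)(7 11 15)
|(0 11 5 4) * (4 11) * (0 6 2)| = |(0 4 6 2)(5 11)| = 4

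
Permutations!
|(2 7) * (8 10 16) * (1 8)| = |(1 8 10 16)(2 7)| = 4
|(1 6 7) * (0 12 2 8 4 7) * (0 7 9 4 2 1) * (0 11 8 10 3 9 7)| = 8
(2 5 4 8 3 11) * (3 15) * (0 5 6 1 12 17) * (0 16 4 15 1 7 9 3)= (0 5 15)(1 12 17 16 4 8)(2 6 7 9 3 11)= [5, 12, 6, 11, 8, 15, 7, 9, 1, 3, 10, 2, 17, 13, 14, 0, 4, 16]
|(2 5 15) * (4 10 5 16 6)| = 7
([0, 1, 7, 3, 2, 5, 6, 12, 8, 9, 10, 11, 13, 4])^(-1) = [0, 1, 4, 3, 13, 5, 6, 2, 8, 9, 10, 11, 7, 12]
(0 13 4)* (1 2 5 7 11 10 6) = (0 13 4)(1 2 5 7 11 10 6) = [13, 2, 5, 3, 0, 7, 1, 11, 8, 9, 6, 10, 12, 4]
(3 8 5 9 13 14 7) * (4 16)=(3 8 5 9 13 14 7)(4 16)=[0, 1, 2, 8, 16, 9, 6, 3, 5, 13, 10, 11, 12, 14, 7, 15, 4]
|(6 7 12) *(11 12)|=|(6 7 11 12)|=4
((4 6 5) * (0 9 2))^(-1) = ((0 9 2)(4 6 5))^(-1) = (0 2 9)(4 5 6)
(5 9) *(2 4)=(2 4)(5 9)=[0, 1, 4, 3, 2, 9, 6, 7, 8, 5]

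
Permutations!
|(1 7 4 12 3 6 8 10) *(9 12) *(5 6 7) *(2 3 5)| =|(1 2 3 7 4 9 12 5 6 8 10)| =11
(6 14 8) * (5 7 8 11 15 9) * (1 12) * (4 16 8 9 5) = [0, 12, 2, 3, 16, 7, 14, 9, 6, 4, 10, 15, 1, 13, 11, 5, 8] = (1 12)(4 16 8 6 14 11 15 5 7 9)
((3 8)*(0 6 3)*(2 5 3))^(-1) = (0 8 3 5 2 6)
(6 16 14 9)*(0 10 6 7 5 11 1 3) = (0 10 6 16 14 9 7 5 11 1 3) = [10, 3, 2, 0, 4, 11, 16, 5, 8, 7, 6, 1, 12, 13, 9, 15, 14]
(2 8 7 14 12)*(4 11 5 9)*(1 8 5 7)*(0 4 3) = (0 4 11 7 14 12 2 5 9 3)(1 8) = [4, 8, 5, 0, 11, 9, 6, 14, 1, 3, 10, 7, 2, 13, 12]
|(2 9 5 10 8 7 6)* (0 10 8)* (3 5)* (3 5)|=6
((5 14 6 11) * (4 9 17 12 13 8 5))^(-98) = (4 17 13 5 6)(8 14 11 9 12)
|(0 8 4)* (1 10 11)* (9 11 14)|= |(0 8 4)(1 10 14 9 11)|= 15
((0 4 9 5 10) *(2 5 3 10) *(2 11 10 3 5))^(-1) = (0 10 11 5 9 4)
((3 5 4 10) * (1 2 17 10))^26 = (1 5 10 2 4 3 17)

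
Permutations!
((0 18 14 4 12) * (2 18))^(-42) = (18)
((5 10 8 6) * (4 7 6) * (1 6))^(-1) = ((1 6 5 10 8 4 7))^(-1) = (1 7 4 8 10 5 6)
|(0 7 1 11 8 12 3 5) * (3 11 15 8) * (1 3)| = 20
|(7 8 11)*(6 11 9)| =5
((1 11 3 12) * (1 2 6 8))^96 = ((1 11 3 12 2 6 8))^96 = (1 6 12 11 8 2 3)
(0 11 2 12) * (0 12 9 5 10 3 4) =[11, 1, 9, 4, 0, 10, 6, 7, 8, 5, 3, 2, 12] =(12)(0 11 2 9 5 10 3 4)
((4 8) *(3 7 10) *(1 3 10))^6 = ((10)(1 3 7)(4 8))^6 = (10)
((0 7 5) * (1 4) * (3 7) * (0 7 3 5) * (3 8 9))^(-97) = ((0 5 7)(1 4)(3 8 9))^(-97) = (0 7 5)(1 4)(3 9 8)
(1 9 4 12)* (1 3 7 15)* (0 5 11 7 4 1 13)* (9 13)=[5, 13, 2, 4, 12, 11, 6, 15, 8, 1, 10, 7, 3, 0, 14, 9]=(0 5 11 7 15 9 1 13)(3 4 12)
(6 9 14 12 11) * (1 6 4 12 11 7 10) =(1 6 9 14 11 4 12 7 10) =[0, 6, 2, 3, 12, 5, 9, 10, 8, 14, 1, 4, 7, 13, 11]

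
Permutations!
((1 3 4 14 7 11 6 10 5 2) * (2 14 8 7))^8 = ((1 3 4 8 7 11 6 10 5 14 2))^8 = (1 5 11 4 2 10 7 3 14 6 8)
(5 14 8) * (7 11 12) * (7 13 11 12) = (5 14 8)(7 12 13 11) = [0, 1, 2, 3, 4, 14, 6, 12, 5, 9, 10, 7, 13, 11, 8]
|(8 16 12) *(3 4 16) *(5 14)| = |(3 4 16 12 8)(5 14)| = 10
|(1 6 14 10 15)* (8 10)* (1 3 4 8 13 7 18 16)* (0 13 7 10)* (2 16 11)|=56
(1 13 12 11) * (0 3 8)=(0 3 8)(1 13 12 11)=[3, 13, 2, 8, 4, 5, 6, 7, 0, 9, 10, 1, 11, 12]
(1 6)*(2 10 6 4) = (1 4 2 10 6) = [0, 4, 10, 3, 2, 5, 1, 7, 8, 9, 6]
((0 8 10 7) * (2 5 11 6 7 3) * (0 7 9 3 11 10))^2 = ((0 8)(2 5 10 11 6 9 3))^2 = (2 10 6 3 5 11 9)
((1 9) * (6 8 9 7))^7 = ((1 7 6 8 9))^7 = (1 6 9 7 8)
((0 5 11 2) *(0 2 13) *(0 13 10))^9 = (13)(0 5 11 10)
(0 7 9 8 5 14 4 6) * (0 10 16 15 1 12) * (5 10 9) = (0 7 5 14 4 6 9 8 10 16 15 1 12) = [7, 12, 2, 3, 6, 14, 9, 5, 10, 8, 16, 11, 0, 13, 4, 1, 15]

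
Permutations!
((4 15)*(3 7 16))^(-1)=((3 7 16)(4 15))^(-1)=(3 16 7)(4 15)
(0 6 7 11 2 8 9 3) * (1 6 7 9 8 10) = (0 7 11 2 10 1 6 9 3) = [7, 6, 10, 0, 4, 5, 9, 11, 8, 3, 1, 2]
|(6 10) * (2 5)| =|(2 5)(6 10)| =2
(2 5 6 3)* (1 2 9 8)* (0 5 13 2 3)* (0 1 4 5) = [0, 3, 13, 9, 5, 6, 1, 7, 4, 8, 10, 11, 12, 2] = (1 3 9 8 4 5 6)(2 13)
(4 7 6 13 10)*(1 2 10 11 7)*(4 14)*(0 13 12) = (0 13 11 7 6 12)(1 2 10 14 4) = [13, 2, 10, 3, 1, 5, 12, 6, 8, 9, 14, 7, 0, 11, 4]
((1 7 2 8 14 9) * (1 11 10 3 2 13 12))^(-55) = (1 7 13 12)(2 8 14 9 11 10 3)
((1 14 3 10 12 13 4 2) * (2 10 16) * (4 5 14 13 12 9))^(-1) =(1 2 16 3 14 5 13)(4 9 10)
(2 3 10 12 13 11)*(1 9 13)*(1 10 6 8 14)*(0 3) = (0 3 6 8 14 1 9 13 11 2)(10 12) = [3, 9, 0, 6, 4, 5, 8, 7, 14, 13, 12, 2, 10, 11, 1]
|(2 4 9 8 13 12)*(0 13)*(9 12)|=|(0 13 9 8)(2 4 12)|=12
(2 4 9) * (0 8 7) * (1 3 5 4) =[8, 3, 1, 5, 9, 4, 6, 0, 7, 2] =(0 8 7)(1 3 5 4 9 2)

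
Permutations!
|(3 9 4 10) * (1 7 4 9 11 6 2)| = |(1 7 4 10 3 11 6 2)| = 8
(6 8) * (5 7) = (5 7)(6 8) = [0, 1, 2, 3, 4, 7, 8, 5, 6]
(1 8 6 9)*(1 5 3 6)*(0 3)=[3, 8, 2, 6, 4, 0, 9, 7, 1, 5]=(0 3 6 9 5)(1 8)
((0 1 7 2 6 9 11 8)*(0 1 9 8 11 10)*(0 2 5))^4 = (11)(0 6 5 2 7 10 1 9 8)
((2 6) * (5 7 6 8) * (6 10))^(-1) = ((2 8 5 7 10 6))^(-1) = (2 6 10 7 5 8)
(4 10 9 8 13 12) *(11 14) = (4 10 9 8 13 12)(11 14) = [0, 1, 2, 3, 10, 5, 6, 7, 13, 8, 9, 14, 4, 12, 11]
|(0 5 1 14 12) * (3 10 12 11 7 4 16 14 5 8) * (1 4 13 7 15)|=|(0 8 3 10 12)(1 5 4 16 14 11 15)(7 13)|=70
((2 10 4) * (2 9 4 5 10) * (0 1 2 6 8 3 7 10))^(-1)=((0 1 2 6 8 3 7 10 5)(4 9))^(-1)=(0 5 10 7 3 8 6 2 1)(4 9)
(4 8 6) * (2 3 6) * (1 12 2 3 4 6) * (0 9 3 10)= (0 9 3 1 12 2 4 8 10)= [9, 12, 4, 1, 8, 5, 6, 7, 10, 3, 0, 11, 2]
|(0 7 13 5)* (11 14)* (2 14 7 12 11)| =|(0 12 11 7 13 5)(2 14)| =6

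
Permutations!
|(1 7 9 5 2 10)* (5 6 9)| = 10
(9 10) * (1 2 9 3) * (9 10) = [0, 2, 10, 1, 4, 5, 6, 7, 8, 9, 3] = (1 2 10 3)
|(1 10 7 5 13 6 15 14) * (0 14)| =9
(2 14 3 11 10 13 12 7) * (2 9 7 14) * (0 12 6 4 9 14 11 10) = (0 12 11)(3 10 13 6 4 9 7 14) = [12, 1, 2, 10, 9, 5, 4, 14, 8, 7, 13, 0, 11, 6, 3]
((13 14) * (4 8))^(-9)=(4 8)(13 14)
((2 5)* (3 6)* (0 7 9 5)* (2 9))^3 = (3 6)(5 9)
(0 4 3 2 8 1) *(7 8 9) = (0 4 3 2 9 7 8 1) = [4, 0, 9, 2, 3, 5, 6, 8, 1, 7]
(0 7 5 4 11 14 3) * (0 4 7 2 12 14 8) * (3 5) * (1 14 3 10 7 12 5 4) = (0 2 5 12 3 1 14 4 11 8)(7 10) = [2, 14, 5, 1, 11, 12, 6, 10, 0, 9, 7, 8, 3, 13, 4]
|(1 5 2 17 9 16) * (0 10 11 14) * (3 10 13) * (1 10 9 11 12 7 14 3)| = 14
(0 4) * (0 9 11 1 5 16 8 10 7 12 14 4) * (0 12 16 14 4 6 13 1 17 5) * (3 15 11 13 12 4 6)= (0 4 9 13 1)(3 15 11 17 5 14)(6 12)(7 16 8 10)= [4, 0, 2, 15, 9, 14, 12, 16, 10, 13, 7, 17, 6, 1, 3, 11, 8, 5]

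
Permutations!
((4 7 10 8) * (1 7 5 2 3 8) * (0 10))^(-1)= (0 7 1 10)(2 5 4 8 3)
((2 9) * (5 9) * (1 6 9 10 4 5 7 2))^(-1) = ((1 6 9)(2 7)(4 5 10))^(-1) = (1 9 6)(2 7)(4 10 5)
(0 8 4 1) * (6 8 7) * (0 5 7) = (1 5 7 6 8 4) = [0, 5, 2, 3, 1, 7, 8, 6, 4]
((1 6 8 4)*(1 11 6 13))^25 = ((1 13)(4 11 6 8))^25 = (1 13)(4 11 6 8)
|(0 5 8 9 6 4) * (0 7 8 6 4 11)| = 4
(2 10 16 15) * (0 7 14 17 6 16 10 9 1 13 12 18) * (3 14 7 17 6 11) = (0 17 11 3 14 6 16 15 2 9 1 13 12 18) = [17, 13, 9, 14, 4, 5, 16, 7, 8, 1, 10, 3, 18, 12, 6, 2, 15, 11, 0]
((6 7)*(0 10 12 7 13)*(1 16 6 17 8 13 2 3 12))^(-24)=(17)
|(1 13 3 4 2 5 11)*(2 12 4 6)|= 14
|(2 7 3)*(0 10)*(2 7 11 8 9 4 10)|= |(0 2 11 8 9 4 10)(3 7)|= 14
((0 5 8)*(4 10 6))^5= (0 8 5)(4 6 10)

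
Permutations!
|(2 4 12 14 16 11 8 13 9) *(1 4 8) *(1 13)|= |(1 4 12 14 16 11 13 9 2 8)|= 10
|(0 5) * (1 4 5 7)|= |(0 7 1 4 5)|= 5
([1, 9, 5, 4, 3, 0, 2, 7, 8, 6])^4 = [2, 5, 9, 3, 4, 6, 1, 7, 8, 0]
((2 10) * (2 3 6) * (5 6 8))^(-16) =(2 3 5)(6 10 8)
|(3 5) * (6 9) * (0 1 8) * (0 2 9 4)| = |(0 1 8 2 9 6 4)(3 5)| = 14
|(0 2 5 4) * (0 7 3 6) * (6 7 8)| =|(0 2 5 4 8 6)(3 7)| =6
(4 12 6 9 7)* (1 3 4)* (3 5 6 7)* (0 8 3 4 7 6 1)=(0 8 3 7)(1 5)(4 12 6 9)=[8, 5, 2, 7, 12, 1, 9, 0, 3, 4, 10, 11, 6]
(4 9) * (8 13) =(4 9)(8 13) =[0, 1, 2, 3, 9, 5, 6, 7, 13, 4, 10, 11, 12, 8]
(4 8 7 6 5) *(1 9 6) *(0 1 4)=(0 1 9 6 5)(4 8 7)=[1, 9, 2, 3, 8, 0, 5, 4, 7, 6]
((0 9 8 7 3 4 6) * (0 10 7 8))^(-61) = ((0 9)(3 4 6 10 7))^(-61) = (0 9)(3 7 10 6 4)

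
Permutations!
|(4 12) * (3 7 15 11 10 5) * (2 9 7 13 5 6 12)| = |(2 9 7 15 11 10 6 12 4)(3 13 5)| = 9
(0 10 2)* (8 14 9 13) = (0 10 2)(8 14 9 13) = [10, 1, 0, 3, 4, 5, 6, 7, 14, 13, 2, 11, 12, 8, 9]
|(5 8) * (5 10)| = |(5 8 10)| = 3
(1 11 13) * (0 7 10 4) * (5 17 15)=[7, 11, 2, 3, 0, 17, 6, 10, 8, 9, 4, 13, 12, 1, 14, 5, 16, 15]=(0 7 10 4)(1 11 13)(5 17 15)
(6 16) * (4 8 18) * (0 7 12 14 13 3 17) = (0 7 12 14 13 3 17)(4 8 18)(6 16) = [7, 1, 2, 17, 8, 5, 16, 12, 18, 9, 10, 11, 14, 3, 13, 15, 6, 0, 4]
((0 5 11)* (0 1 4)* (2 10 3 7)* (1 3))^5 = (0 2 5 10 11 1 3 4 7)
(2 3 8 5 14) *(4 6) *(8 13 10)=[0, 1, 3, 13, 6, 14, 4, 7, 5, 9, 8, 11, 12, 10, 2]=(2 3 13 10 8 5 14)(4 6)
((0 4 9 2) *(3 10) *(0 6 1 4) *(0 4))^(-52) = ((0 4 9 2 6 1)(3 10))^(-52) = (10)(0 9 6)(1 4 2)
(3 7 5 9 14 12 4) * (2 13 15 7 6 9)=[0, 1, 13, 6, 3, 2, 9, 5, 8, 14, 10, 11, 4, 15, 12, 7]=(2 13 15 7 5)(3 6 9 14 12 4)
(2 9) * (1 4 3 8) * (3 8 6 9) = (1 4 8)(2 3 6 9) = [0, 4, 3, 6, 8, 5, 9, 7, 1, 2]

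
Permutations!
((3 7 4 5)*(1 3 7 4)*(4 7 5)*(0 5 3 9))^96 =(9)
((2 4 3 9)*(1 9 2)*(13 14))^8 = (14)(2 3 4)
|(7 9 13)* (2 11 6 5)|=|(2 11 6 5)(7 9 13)|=12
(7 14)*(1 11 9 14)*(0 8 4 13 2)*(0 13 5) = (0 8 4 5)(1 11 9 14 7)(2 13) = [8, 11, 13, 3, 5, 0, 6, 1, 4, 14, 10, 9, 12, 2, 7]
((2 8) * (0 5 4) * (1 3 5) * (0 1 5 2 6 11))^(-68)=((0 5 4 1 3 2 8 6 11))^(-68)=(0 3 11 1 6 4 8 5 2)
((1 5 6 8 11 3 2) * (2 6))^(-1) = (1 2 5)(3 11 8 6)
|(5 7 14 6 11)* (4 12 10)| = 15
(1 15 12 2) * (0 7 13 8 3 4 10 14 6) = [7, 15, 1, 4, 10, 5, 0, 13, 3, 9, 14, 11, 2, 8, 6, 12] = (0 7 13 8 3 4 10 14 6)(1 15 12 2)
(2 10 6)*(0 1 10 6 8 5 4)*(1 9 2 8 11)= [9, 10, 6, 3, 0, 4, 8, 7, 5, 2, 11, 1]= (0 9 2 6 8 5 4)(1 10 11)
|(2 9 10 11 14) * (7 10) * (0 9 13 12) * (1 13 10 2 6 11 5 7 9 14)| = 28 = |(0 14 6 11 1 13 12)(2 10 5 7)|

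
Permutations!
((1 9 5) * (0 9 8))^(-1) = (0 8 1 5 9) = ((0 9 5 1 8))^(-1)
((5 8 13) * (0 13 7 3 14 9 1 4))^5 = (0 3)(1 8)(4 7)(5 9)(13 14)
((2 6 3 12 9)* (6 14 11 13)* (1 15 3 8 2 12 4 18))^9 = (1 18 4 3 15)(2 13)(6 14)(8 11)(9 12) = ((1 15 3 4 18)(2 14 11 13 6 8)(9 12))^9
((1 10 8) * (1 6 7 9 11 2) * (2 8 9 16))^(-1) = (1 2 16 7 6 8 11 9 10)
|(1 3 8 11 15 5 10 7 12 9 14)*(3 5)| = 28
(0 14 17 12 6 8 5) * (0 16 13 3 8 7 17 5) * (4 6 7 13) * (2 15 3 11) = (0 14 5 16 4 6 13 11 2 15 3 8)(7 17 12) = [14, 1, 15, 8, 6, 16, 13, 17, 0, 9, 10, 2, 7, 11, 5, 3, 4, 12]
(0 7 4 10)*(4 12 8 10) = (0 7 12 8 10) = [7, 1, 2, 3, 4, 5, 6, 12, 10, 9, 0, 11, 8]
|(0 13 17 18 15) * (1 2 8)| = 15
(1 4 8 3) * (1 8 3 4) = (3 8 4) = [0, 1, 2, 8, 3, 5, 6, 7, 4]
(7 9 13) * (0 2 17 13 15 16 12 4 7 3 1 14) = (0 2 17 13 3 1 14)(4 7 9 15 16 12) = [2, 14, 17, 1, 7, 5, 6, 9, 8, 15, 10, 11, 4, 3, 0, 16, 12, 13]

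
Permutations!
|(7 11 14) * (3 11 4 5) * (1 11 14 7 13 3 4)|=|(1 11 7)(3 14 13)(4 5)|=6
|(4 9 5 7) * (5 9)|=3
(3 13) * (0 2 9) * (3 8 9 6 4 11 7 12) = (0 2 6 4 11 7 12 3 13 8 9) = [2, 1, 6, 13, 11, 5, 4, 12, 9, 0, 10, 7, 3, 8]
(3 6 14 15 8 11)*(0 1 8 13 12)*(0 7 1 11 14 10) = (0 11 3 6 10)(1 8 14 15 13 12 7) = [11, 8, 2, 6, 4, 5, 10, 1, 14, 9, 0, 3, 7, 12, 15, 13]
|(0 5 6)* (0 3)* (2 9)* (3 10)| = 10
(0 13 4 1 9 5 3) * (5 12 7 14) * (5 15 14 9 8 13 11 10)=(0 11 10 5 3)(1 8 13 4)(7 9 12)(14 15)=[11, 8, 2, 0, 1, 3, 6, 9, 13, 12, 5, 10, 7, 4, 15, 14]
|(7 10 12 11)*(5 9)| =4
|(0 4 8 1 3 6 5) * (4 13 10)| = 9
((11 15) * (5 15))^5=(5 11 15)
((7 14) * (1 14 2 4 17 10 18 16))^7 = ((1 14 7 2 4 17 10 18 16))^7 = (1 18 17 2 14 16 10 4 7)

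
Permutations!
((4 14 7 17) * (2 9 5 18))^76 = (18)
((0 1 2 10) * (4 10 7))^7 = (0 1 2 7 4 10)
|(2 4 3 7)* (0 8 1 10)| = 4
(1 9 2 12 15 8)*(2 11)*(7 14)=[0, 9, 12, 3, 4, 5, 6, 14, 1, 11, 10, 2, 15, 13, 7, 8]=(1 9 11 2 12 15 8)(7 14)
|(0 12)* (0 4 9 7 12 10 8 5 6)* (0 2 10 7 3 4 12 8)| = 21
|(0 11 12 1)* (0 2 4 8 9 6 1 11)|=6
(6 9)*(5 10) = [0, 1, 2, 3, 4, 10, 9, 7, 8, 6, 5] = (5 10)(6 9)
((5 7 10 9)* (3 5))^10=(10)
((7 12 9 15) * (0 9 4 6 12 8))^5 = (15)(4 12 6)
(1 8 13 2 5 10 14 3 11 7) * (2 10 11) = (1 8 13 10 14 3 2 5 11 7) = [0, 8, 5, 2, 4, 11, 6, 1, 13, 9, 14, 7, 12, 10, 3]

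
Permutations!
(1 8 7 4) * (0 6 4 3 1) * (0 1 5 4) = [6, 8, 2, 5, 1, 4, 0, 3, 7] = (0 6)(1 8 7 3 5 4)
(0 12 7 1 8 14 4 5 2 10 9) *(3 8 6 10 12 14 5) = [14, 6, 12, 8, 3, 2, 10, 1, 5, 0, 9, 11, 7, 13, 4] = (0 14 4 3 8 5 2 12 7 1 6 10 9)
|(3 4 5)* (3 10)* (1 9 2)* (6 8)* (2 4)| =|(1 9 4 5 10 3 2)(6 8)| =14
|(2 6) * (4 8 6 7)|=|(2 7 4 8 6)|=5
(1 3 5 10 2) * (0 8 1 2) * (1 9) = (0 8 9 1 3 5 10) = [8, 3, 2, 5, 4, 10, 6, 7, 9, 1, 0]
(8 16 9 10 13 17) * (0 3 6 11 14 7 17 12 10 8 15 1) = [3, 0, 2, 6, 4, 5, 11, 17, 16, 8, 13, 14, 10, 12, 7, 1, 9, 15] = (0 3 6 11 14 7 17 15 1)(8 16 9)(10 13 12)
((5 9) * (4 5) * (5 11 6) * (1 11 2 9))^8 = (11)(2 4 9)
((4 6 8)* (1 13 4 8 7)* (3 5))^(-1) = (1 7 6 4 13)(3 5) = ((1 13 4 6 7)(3 5))^(-1)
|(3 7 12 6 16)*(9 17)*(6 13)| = 6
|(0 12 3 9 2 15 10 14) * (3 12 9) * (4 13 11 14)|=|(0 9 2 15 10 4 13 11 14)|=9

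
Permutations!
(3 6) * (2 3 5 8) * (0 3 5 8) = (0 3 6 8 2 5) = [3, 1, 5, 6, 4, 0, 8, 7, 2]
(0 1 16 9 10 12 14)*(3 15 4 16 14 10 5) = (0 1 14)(3 15 4 16 9 5)(10 12) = [1, 14, 2, 15, 16, 3, 6, 7, 8, 5, 12, 11, 10, 13, 0, 4, 9]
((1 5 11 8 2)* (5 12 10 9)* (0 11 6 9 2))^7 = (0 11 8)(1 2 10 12)(5 6 9)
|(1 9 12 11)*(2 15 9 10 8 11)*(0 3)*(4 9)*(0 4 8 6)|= 12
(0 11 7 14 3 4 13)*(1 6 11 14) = (0 14 3 4 13)(1 6 11 7) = [14, 6, 2, 4, 13, 5, 11, 1, 8, 9, 10, 7, 12, 0, 3]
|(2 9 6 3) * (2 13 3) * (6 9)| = |(2 6)(3 13)| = 2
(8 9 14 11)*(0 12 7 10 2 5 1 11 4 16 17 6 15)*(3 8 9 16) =[12, 11, 5, 8, 3, 1, 15, 10, 16, 14, 2, 9, 7, 13, 4, 0, 17, 6] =(0 12 7 10 2 5 1 11 9 14 4 3 8 16 17 6 15)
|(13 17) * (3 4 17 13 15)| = 4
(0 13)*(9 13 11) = (0 11 9 13) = [11, 1, 2, 3, 4, 5, 6, 7, 8, 13, 10, 9, 12, 0]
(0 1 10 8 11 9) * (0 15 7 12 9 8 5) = (0 1 10 5)(7 12 9 15)(8 11) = [1, 10, 2, 3, 4, 0, 6, 12, 11, 15, 5, 8, 9, 13, 14, 7]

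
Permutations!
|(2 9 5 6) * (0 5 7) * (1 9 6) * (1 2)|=7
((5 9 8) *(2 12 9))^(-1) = (2 5 8 9 12)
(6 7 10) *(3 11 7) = (3 11 7 10 6) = [0, 1, 2, 11, 4, 5, 3, 10, 8, 9, 6, 7]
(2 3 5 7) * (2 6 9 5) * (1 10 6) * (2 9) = (1 10 6 2 3 9 5 7) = [0, 10, 3, 9, 4, 7, 2, 1, 8, 5, 6]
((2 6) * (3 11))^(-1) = ((2 6)(3 11))^(-1) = (2 6)(3 11)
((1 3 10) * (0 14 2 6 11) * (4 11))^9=(0 6)(2 11)(4 14)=((0 14 2 6 4 11)(1 3 10))^9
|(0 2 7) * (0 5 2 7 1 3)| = 6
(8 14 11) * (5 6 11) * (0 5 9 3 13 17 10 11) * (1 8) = (0 5 6)(1 8 14 9 3 13 17 10 11) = [5, 8, 2, 13, 4, 6, 0, 7, 14, 3, 11, 1, 12, 17, 9, 15, 16, 10]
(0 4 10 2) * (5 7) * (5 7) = (0 4 10 2) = [4, 1, 0, 3, 10, 5, 6, 7, 8, 9, 2]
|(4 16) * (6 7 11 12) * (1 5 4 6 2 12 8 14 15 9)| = 22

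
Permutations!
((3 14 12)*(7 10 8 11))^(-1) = ((3 14 12)(7 10 8 11))^(-1) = (3 12 14)(7 11 8 10)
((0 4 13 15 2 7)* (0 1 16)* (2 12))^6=(0 7 15)(1 12 4)(2 13 16)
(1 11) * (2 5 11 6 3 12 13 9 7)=(1 6 3 12 13 9 7 2 5 11)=[0, 6, 5, 12, 4, 11, 3, 2, 8, 7, 10, 1, 13, 9]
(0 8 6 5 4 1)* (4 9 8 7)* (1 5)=(0 7 4 5 9 8 6 1)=[7, 0, 2, 3, 5, 9, 1, 4, 6, 8]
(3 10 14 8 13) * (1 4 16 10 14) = (1 4 16 10)(3 14 8 13) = [0, 4, 2, 14, 16, 5, 6, 7, 13, 9, 1, 11, 12, 3, 8, 15, 10]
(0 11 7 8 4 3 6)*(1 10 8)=[11, 10, 2, 6, 3, 5, 0, 1, 4, 9, 8, 7]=(0 11 7 1 10 8 4 3 6)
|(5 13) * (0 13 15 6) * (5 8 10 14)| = |(0 13 8 10 14 5 15 6)| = 8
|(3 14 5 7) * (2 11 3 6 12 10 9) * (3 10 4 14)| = 12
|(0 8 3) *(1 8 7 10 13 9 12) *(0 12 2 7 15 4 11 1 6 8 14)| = 60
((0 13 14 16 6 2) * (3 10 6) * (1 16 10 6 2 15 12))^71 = (0 13 14 10 2)(1 12 15 6 3 16)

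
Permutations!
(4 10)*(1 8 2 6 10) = [0, 8, 6, 3, 1, 5, 10, 7, 2, 9, 4] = (1 8 2 6 10 4)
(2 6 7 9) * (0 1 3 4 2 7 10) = (0 1 3 4 2 6 10)(7 9) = [1, 3, 6, 4, 2, 5, 10, 9, 8, 7, 0]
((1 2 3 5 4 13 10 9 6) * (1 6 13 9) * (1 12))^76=((1 2 3 5 4 9 13 10 12))^76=(1 4 12 5 10 3 13 2 9)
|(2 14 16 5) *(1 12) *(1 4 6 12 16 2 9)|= |(1 16 5 9)(2 14)(4 6 12)|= 12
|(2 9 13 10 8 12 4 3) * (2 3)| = 7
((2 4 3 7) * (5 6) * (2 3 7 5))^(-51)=((2 4 7 3 5 6))^(-51)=(2 3)(4 5)(6 7)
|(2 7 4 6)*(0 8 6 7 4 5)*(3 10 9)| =|(0 8 6 2 4 7 5)(3 10 9)| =21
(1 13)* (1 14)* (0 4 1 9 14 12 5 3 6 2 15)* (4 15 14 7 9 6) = [15, 13, 14, 4, 1, 3, 2, 9, 8, 7, 10, 11, 5, 12, 6, 0] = (0 15)(1 13 12 5 3 4)(2 14 6)(7 9)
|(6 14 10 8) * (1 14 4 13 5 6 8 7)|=4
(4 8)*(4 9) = [0, 1, 2, 3, 8, 5, 6, 7, 9, 4] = (4 8 9)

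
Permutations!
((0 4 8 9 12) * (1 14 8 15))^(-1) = (0 12 9 8 14 1 15 4)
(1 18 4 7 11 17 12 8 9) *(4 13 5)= (1 18 13 5 4 7 11 17 12 8 9)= [0, 18, 2, 3, 7, 4, 6, 11, 9, 1, 10, 17, 8, 5, 14, 15, 16, 12, 13]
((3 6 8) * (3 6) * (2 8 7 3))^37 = (2 6 3 8 7) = ((2 8 6 7 3))^37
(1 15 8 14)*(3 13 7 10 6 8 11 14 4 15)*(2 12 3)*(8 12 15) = (1 2 15 11 14)(3 13 7 10 6 12)(4 8) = [0, 2, 15, 13, 8, 5, 12, 10, 4, 9, 6, 14, 3, 7, 1, 11]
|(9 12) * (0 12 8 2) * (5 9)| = 6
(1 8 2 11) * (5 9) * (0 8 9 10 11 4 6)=(0 8 2 4 6)(1 9 5 10 11)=[8, 9, 4, 3, 6, 10, 0, 7, 2, 5, 11, 1]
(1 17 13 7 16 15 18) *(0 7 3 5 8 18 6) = (0 7 16 15 6)(1 17 13 3 5 8 18) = [7, 17, 2, 5, 4, 8, 0, 16, 18, 9, 10, 11, 12, 3, 14, 6, 15, 13, 1]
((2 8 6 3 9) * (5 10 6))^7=(10)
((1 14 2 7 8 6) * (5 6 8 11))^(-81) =(1 7 6 2 5 14 11)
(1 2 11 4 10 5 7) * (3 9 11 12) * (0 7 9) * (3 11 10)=(0 7 1 2 12 11 4 3)(5 9 10)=[7, 2, 12, 0, 3, 9, 6, 1, 8, 10, 5, 4, 11]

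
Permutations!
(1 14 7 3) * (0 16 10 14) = (0 16 10 14 7 3 1) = [16, 0, 2, 1, 4, 5, 6, 3, 8, 9, 14, 11, 12, 13, 7, 15, 10]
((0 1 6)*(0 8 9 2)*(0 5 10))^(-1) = (0 10 5 2 9 8 6 1)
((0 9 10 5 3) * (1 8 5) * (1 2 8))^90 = ((0 9 10 2 8 5 3))^90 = (0 3 5 8 2 10 9)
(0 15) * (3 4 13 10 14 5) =(0 15)(3 4 13 10 14 5) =[15, 1, 2, 4, 13, 3, 6, 7, 8, 9, 14, 11, 12, 10, 5, 0]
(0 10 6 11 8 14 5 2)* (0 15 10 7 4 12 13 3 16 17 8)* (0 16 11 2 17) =(0 7 4 12 13 3 11 16)(2 15 10 6)(5 17 8 14) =[7, 1, 15, 11, 12, 17, 2, 4, 14, 9, 6, 16, 13, 3, 5, 10, 0, 8]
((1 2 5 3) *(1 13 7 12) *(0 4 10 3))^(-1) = ((0 4 10 3 13 7 12 1 2 5))^(-1) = (0 5 2 1 12 7 13 3 10 4)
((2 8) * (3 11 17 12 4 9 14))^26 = ((2 8)(3 11 17 12 4 9 14))^26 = (3 9 12 11 14 4 17)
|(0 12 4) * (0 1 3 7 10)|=|(0 12 4 1 3 7 10)|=7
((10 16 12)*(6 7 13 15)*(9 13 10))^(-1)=((6 7 10 16 12 9 13 15))^(-1)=(6 15 13 9 12 16 10 7)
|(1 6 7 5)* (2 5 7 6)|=3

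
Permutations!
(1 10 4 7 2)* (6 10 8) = (1 8 6 10 4 7 2) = [0, 8, 1, 3, 7, 5, 10, 2, 6, 9, 4]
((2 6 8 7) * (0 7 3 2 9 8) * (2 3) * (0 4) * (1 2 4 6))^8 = (0 8 7 4 9)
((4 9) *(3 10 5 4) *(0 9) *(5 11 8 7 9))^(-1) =(0 4 5)(3 9 7 8 11 10)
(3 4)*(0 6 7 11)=(0 6 7 11)(3 4)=[6, 1, 2, 4, 3, 5, 7, 11, 8, 9, 10, 0]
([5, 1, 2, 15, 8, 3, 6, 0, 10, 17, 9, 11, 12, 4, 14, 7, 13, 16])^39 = (0 7 15 3 5)(4 17 8 16 10 13 9)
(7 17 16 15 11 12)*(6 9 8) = (6 9 8)(7 17 16 15 11 12) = [0, 1, 2, 3, 4, 5, 9, 17, 6, 8, 10, 12, 7, 13, 14, 11, 15, 16]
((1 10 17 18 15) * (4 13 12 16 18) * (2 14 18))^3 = ((1 10 17 4 13 12 16 2 14 18 15))^3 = (1 4 16 18 10 13 2 15 17 12 14)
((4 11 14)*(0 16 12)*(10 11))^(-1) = (0 12 16)(4 14 11 10)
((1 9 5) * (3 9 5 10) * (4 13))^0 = (13)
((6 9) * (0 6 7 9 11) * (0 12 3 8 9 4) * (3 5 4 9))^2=((0 6 11 12 5 4)(3 8)(7 9))^2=(0 11 5)(4 6 12)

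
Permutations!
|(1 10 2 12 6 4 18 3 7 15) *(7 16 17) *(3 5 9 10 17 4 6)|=|(1 17 7 15)(2 12 3 16 4 18 5 9 10)|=36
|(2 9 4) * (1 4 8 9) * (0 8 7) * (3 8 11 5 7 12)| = |(0 11 5 7)(1 4 2)(3 8 9 12)| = 12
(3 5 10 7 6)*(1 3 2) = [0, 3, 1, 5, 4, 10, 2, 6, 8, 9, 7] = (1 3 5 10 7 6 2)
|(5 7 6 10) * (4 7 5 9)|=|(4 7 6 10 9)|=5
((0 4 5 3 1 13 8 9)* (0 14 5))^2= (1 8 14 3 13 9 5)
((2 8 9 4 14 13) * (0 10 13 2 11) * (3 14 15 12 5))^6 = ((0 10 13 11)(2 8 9 4 15 12 5 3 14))^6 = (0 13)(2 5 4)(3 15 8)(9 14 12)(10 11)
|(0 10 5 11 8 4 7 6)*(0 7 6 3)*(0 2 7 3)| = 10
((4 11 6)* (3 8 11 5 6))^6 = (11)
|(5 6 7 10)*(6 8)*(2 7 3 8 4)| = 15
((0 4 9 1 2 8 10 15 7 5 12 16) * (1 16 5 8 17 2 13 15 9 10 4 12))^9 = (0 10 7 1)(2 17)(4 15 5 16)(8 13 12 9)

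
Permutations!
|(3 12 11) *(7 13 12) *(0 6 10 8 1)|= |(0 6 10 8 1)(3 7 13 12 11)|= 5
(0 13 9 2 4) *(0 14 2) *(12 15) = (0 13 9)(2 4 14)(12 15) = [13, 1, 4, 3, 14, 5, 6, 7, 8, 0, 10, 11, 15, 9, 2, 12]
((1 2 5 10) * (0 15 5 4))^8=(0 15 5 10 1 2 4)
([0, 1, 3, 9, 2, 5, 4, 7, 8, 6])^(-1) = [0, 1, 4, 2, 6, 5, 9, 7, 8, 3]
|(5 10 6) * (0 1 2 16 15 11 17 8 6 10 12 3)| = 12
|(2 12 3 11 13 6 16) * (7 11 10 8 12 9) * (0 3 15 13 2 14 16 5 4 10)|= |(0 3)(2 9 7 11)(4 10 8 12 15 13 6 5)(14 16)|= 8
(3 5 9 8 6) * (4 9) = (3 5 4 9 8 6) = [0, 1, 2, 5, 9, 4, 3, 7, 6, 8]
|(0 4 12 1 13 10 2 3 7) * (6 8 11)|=|(0 4 12 1 13 10 2 3 7)(6 8 11)|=9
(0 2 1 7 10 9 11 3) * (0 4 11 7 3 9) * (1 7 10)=(0 2 7 1 3 4 11 9 10)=[2, 3, 7, 4, 11, 5, 6, 1, 8, 10, 0, 9]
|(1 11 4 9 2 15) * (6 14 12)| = 6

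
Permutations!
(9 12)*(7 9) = (7 9 12) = [0, 1, 2, 3, 4, 5, 6, 9, 8, 12, 10, 11, 7]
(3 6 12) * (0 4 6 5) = [4, 1, 2, 5, 6, 0, 12, 7, 8, 9, 10, 11, 3] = (0 4 6 12 3 5)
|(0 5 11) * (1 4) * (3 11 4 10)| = |(0 5 4 1 10 3 11)| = 7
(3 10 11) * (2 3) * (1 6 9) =(1 6 9)(2 3 10 11) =[0, 6, 3, 10, 4, 5, 9, 7, 8, 1, 11, 2]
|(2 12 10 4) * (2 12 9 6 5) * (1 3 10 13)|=|(1 3 10 4 12 13)(2 9 6 5)|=12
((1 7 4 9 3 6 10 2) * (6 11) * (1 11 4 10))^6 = (11)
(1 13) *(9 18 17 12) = (1 13)(9 18 17 12) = [0, 13, 2, 3, 4, 5, 6, 7, 8, 18, 10, 11, 9, 1, 14, 15, 16, 12, 17]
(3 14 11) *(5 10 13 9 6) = [0, 1, 2, 14, 4, 10, 5, 7, 8, 6, 13, 3, 12, 9, 11] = (3 14 11)(5 10 13 9 6)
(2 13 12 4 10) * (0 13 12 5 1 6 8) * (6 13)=[6, 13, 12, 3, 10, 1, 8, 7, 0, 9, 2, 11, 4, 5]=(0 6 8)(1 13 5)(2 12 4 10)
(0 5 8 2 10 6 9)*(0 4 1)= (0 5 8 2 10 6 9 4 1)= [5, 0, 10, 3, 1, 8, 9, 7, 2, 4, 6]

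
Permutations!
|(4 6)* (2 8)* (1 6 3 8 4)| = 4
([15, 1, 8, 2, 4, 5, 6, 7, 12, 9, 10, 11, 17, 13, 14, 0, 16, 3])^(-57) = (0 15)(2 17 8 3 12)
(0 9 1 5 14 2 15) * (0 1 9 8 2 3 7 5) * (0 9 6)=(0 8 2 15 1 9 6)(3 7 5 14)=[8, 9, 15, 7, 4, 14, 0, 5, 2, 6, 10, 11, 12, 13, 3, 1]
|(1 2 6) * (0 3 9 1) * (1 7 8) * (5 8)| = 9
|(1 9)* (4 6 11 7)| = 4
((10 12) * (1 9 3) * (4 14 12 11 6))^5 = (1 3 9)(4 6 11 10 12 14)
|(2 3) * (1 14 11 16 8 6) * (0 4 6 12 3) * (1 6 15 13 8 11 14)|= |(0 4 15 13 8 12 3 2)(11 16)|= 8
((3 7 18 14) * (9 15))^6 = (3 18)(7 14)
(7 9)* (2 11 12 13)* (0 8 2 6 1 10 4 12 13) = (0 8 2 11 13 6 1 10 4 12)(7 9) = [8, 10, 11, 3, 12, 5, 1, 9, 2, 7, 4, 13, 0, 6]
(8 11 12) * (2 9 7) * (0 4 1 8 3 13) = (0 4 1 8 11 12 3 13)(2 9 7) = [4, 8, 9, 13, 1, 5, 6, 2, 11, 7, 10, 12, 3, 0]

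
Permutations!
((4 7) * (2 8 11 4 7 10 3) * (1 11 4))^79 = ((1 11)(2 8 4 10 3))^79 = (1 11)(2 3 10 4 8)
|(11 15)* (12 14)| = 2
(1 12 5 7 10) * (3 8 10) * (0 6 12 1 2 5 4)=[6, 1, 5, 8, 0, 7, 12, 3, 10, 9, 2, 11, 4]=(0 6 12 4)(2 5 7 3 8 10)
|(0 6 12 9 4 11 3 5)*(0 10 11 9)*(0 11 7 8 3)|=|(0 6 12 11)(3 5 10 7 8)(4 9)|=20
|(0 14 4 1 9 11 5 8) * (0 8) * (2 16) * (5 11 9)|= 10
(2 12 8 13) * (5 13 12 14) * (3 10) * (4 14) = (2 4 14 5 13)(3 10)(8 12) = [0, 1, 4, 10, 14, 13, 6, 7, 12, 9, 3, 11, 8, 2, 5]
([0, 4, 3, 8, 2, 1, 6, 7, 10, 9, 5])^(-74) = [0, 3, 10, 5, 8, 2, 6, 7, 1, 9, 4]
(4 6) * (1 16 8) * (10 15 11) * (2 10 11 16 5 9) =(1 5 9 2 10 15 16 8)(4 6) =[0, 5, 10, 3, 6, 9, 4, 7, 1, 2, 15, 11, 12, 13, 14, 16, 8]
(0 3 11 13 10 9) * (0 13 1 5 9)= [3, 5, 2, 11, 4, 9, 6, 7, 8, 13, 0, 1, 12, 10]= (0 3 11 1 5 9 13 10)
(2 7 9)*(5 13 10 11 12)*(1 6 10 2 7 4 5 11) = (1 6 10)(2 4 5 13)(7 9)(11 12) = [0, 6, 4, 3, 5, 13, 10, 9, 8, 7, 1, 12, 11, 2]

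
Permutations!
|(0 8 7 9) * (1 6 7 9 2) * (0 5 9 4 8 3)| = |(0 3)(1 6 7 2)(4 8)(5 9)| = 4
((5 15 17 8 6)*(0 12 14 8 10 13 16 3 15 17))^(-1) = ((0 12 14 8 6 5 17 10 13 16 3 15))^(-1) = (0 15 3 16 13 10 17 5 6 8 14 12)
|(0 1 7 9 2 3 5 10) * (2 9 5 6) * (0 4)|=6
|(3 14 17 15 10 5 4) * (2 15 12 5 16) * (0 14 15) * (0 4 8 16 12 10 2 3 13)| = |(0 14 17 10 12 5 8 16 3 15 2 4 13)| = 13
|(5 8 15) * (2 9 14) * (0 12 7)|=3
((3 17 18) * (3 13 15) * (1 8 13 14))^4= (1 3)(8 17)(13 18)(14 15)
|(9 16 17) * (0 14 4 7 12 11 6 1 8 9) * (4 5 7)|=|(0 14 5 7 12 11 6 1 8 9 16 17)|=12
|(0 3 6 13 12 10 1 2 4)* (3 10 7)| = |(0 10 1 2 4)(3 6 13 12 7)| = 5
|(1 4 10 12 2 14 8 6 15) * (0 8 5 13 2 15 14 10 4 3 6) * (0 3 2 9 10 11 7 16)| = 16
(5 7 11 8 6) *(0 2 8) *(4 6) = [2, 1, 8, 3, 6, 7, 5, 11, 4, 9, 10, 0] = (0 2 8 4 6 5 7 11)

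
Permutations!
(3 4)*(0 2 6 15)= (0 2 6 15)(3 4)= [2, 1, 6, 4, 3, 5, 15, 7, 8, 9, 10, 11, 12, 13, 14, 0]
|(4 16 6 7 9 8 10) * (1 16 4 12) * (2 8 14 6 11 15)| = 8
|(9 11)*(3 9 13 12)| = |(3 9 11 13 12)| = 5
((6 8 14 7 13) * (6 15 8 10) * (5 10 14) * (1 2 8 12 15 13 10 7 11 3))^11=((1 2 8 5 7 10 6 14 11 3)(12 15))^11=(1 2 8 5 7 10 6 14 11 3)(12 15)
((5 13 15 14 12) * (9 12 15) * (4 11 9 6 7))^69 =(4 13 9 7 5 11 6 12)(14 15)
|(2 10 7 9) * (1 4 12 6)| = 4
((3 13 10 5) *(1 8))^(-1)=((1 8)(3 13 10 5))^(-1)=(1 8)(3 5 10 13)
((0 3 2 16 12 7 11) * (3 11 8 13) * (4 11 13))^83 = (0 2 7 11 3 12 4 13 16 8)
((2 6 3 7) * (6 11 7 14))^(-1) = ((2 11 7)(3 14 6))^(-1) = (2 7 11)(3 6 14)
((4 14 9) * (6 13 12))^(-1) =((4 14 9)(6 13 12))^(-1) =(4 9 14)(6 12 13)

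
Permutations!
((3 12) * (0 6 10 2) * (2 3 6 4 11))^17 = ((0 4 11 2)(3 12 6 10))^17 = (0 4 11 2)(3 12 6 10)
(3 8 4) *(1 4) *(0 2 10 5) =(0 2 10 5)(1 4 3 8) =[2, 4, 10, 8, 3, 0, 6, 7, 1, 9, 5]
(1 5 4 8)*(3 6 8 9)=(1 5 4 9 3 6 8)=[0, 5, 2, 6, 9, 4, 8, 7, 1, 3]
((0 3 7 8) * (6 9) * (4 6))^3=((0 3 7 8)(4 6 9))^3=(9)(0 8 7 3)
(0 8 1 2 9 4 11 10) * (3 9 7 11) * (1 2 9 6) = [8, 9, 7, 6, 3, 5, 1, 11, 2, 4, 0, 10] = (0 8 2 7 11 10)(1 9 4 3 6)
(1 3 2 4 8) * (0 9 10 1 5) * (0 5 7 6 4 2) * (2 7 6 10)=(0 9 2 7 10 1 3)(4 8 6)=[9, 3, 7, 0, 8, 5, 4, 10, 6, 2, 1]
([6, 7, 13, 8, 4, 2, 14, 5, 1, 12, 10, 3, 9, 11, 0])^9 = [0, 7, 13, 8, 4, 2, 6, 5, 1, 12, 10, 3, 9, 11, 14]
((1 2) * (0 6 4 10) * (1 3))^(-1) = (0 10 4 6)(1 3 2) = ((0 6 4 10)(1 2 3))^(-1)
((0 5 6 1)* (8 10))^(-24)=(10)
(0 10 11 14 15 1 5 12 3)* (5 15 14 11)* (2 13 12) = (0 10 5 2 13 12 3)(1 15) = [10, 15, 13, 0, 4, 2, 6, 7, 8, 9, 5, 11, 3, 12, 14, 1]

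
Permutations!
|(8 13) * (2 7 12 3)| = 4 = |(2 7 12 3)(8 13)|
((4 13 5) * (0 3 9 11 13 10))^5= ((0 3 9 11 13 5 4 10))^5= (0 5 9 10 13 3 4 11)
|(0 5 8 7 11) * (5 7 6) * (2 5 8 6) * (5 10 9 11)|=|(0 7 5 6 8 2 10 9 11)|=9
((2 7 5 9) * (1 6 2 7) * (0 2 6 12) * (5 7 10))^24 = ((0 2 1 12)(5 9 10))^24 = (12)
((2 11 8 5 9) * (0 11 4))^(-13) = (0 11 8 5 9 2 4)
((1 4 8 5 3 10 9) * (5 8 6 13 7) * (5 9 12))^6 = ((1 4 6 13 7 9)(3 10 12 5))^6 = (13)(3 12)(5 10)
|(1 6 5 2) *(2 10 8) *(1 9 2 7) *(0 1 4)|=|(0 1 6 5 10 8 7 4)(2 9)|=8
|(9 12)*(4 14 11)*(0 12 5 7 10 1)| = |(0 12 9 5 7 10 1)(4 14 11)| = 21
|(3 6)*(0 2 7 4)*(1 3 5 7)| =8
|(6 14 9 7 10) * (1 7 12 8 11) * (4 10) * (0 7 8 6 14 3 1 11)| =11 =|(0 7 4 10 14 9 12 6 3 1 8)|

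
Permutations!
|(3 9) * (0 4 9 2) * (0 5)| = 6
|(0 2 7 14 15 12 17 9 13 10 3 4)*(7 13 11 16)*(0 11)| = |(0 2 13 10 3 4 11 16 7 14 15 12 17 9)| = 14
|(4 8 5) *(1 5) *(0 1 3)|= |(0 1 5 4 8 3)|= 6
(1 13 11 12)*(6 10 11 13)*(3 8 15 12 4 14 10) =(1 6 3 8 15 12)(4 14 10 11) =[0, 6, 2, 8, 14, 5, 3, 7, 15, 9, 11, 4, 1, 13, 10, 12]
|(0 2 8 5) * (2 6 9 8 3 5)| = |(0 6 9 8 2 3 5)| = 7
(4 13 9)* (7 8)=[0, 1, 2, 3, 13, 5, 6, 8, 7, 4, 10, 11, 12, 9]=(4 13 9)(7 8)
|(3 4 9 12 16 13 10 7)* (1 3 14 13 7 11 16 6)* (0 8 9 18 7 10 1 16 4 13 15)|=39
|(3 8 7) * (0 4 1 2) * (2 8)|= |(0 4 1 8 7 3 2)|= 7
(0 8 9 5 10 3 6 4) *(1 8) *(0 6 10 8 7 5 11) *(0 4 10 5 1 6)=[6, 7, 2, 5, 0, 8, 10, 1, 9, 11, 3, 4]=(0 6 10 3 5 8 9 11 4)(1 7)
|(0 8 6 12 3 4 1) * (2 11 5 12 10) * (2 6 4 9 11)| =|(0 8 4 1)(3 9 11 5 12)(6 10)| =20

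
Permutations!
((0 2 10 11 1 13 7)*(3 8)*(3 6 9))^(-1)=((0 2 10 11 1 13 7)(3 8 6 9))^(-1)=(0 7 13 1 11 10 2)(3 9 6 8)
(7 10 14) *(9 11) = [0, 1, 2, 3, 4, 5, 6, 10, 8, 11, 14, 9, 12, 13, 7] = (7 10 14)(9 11)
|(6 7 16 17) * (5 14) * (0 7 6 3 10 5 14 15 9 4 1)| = 11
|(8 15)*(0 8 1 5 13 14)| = 7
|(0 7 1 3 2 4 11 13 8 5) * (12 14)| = |(0 7 1 3 2 4 11 13 8 5)(12 14)| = 10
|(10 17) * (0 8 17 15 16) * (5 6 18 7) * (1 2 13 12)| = 12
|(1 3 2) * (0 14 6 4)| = |(0 14 6 4)(1 3 2)| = 12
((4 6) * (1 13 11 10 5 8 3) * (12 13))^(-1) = (1 3 8 5 10 11 13 12)(4 6)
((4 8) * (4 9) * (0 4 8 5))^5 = ((0 4 5)(8 9))^5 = (0 5 4)(8 9)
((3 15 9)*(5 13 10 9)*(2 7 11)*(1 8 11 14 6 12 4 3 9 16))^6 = ((1 8 11 2 7 14 6 12 4 3 15 5 13 10 16))^6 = (1 6 13 2 3)(4 16 14 5 11)(7 15 8 12 10)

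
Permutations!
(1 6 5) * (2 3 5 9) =(1 6 9 2 3 5) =[0, 6, 3, 5, 4, 1, 9, 7, 8, 2]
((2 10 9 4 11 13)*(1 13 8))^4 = ((1 13 2 10 9 4 11 8))^4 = (1 9)(2 11)(4 13)(8 10)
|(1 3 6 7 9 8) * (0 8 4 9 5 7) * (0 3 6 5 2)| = |(0 8 1 6 3 5 7 2)(4 9)| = 8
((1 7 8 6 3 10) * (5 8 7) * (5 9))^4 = (1 6 9 3 5 10 8)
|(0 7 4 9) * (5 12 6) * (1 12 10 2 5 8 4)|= |(0 7 1 12 6 8 4 9)(2 5 10)|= 24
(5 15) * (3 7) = (3 7)(5 15) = [0, 1, 2, 7, 4, 15, 6, 3, 8, 9, 10, 11, 12, 13, 14, 5]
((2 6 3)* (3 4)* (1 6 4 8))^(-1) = ((1 6 8)(2 4 3))^(-1) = (1 8 6)(2 3 4)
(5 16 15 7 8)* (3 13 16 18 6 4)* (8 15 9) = (3 13 16 9 8 5 18 6 4)(7 15) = [0, 1, 2, 13, 3, 18, 4, 15, 5, 8, 10, 11, 12, 16, 14, 7, 9, 17, 6]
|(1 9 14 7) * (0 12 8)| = 12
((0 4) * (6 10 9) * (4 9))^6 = (0 9 6 10 4)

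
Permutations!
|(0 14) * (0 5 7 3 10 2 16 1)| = |(0 14 5 7 3 10 2 16 1)| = 9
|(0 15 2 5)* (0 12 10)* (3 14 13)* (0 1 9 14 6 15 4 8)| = |(0 4 8)(1 9 14 13 3 6 15 2 5 12 10)| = 33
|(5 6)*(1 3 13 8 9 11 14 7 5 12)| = 11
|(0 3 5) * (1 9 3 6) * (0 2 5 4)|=|(0 6 1 9 3 4)(2 5)|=6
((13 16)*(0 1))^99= ((0 1)(13 16))^99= (0 1)(13 16)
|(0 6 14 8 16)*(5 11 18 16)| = 8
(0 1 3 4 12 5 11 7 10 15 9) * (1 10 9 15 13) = (15)(0 10 13 1 3 4 12 5 11 7 9) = [10, 3, 2, 4, 12, 11, 6, 9, 8, 0, 13, 7, 5, 1, 14, 15]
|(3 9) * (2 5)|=|(2 5)(3 9)|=2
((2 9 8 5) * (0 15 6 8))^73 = (0 8 9 6 2 15 5) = ((0 15 6 8 5 2 9))^73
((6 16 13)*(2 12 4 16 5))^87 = ((2 12 4 16 13 6 5))^87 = (2 16 5 4 6 12 13)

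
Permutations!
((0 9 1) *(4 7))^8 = ((0 9 1)(4 7))^8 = (0 1 9)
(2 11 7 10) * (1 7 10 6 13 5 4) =(1 7 6 13 5 4)(2 11 10) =[0, 7, 11, 3, 1, 4, 13, 6, 8, 9, 2, 10, 12, 5]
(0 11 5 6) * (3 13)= (0 11 5 6)(3 13)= [11, 1, 2, 13, 4, 6, 0, 7, 8, 9, 10, 5, 12, 3]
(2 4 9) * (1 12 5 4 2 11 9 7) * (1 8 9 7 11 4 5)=(1 12)(4 11 7 8 9)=[0, 12, 2, 3, 11, 5, 6, 8, 9, 4, 10, 7, 1]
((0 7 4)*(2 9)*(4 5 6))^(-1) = (0 4 6 5 7)(2 9)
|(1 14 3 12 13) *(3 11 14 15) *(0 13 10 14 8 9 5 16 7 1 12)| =|(0 13 12 10 14 11 8 9 5 16 7 1 15 3)| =14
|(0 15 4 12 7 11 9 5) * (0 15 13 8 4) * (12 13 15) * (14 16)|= 30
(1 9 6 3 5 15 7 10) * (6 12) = [0, 9, 2, 5, 4, 15, 3, 10, 8, 12, 1, 11, 6, 13, 14, 7] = (1 9 12 6 3 5 15 7 10)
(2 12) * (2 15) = [0, 1, 12, 3, 4, 5, 6, 7, 8, 9, 10, 11, 15, 13, 14, 2] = (2 12 15)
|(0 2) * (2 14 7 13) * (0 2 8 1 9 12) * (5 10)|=8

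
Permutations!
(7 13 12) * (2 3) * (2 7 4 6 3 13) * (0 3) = [3, 1, 13, 7, 6, 5, 0, 2, 8, 9, 10, 11, 4, 12] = (0 3 7 2 13 12 4 6)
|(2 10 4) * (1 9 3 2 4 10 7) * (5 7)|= |(10)(1 9 3 2 5 7)|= 6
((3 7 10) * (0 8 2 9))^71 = (0 9 2 8)(3 10 7)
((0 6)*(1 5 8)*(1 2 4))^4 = (1 4 2 8 5)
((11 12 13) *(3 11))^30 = ((3 11 12 13))^30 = (3 12)(11 13)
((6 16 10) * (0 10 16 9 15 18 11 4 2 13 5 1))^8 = ((0 10 6 9 15 18 11 4 2 13 5 1))^8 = (0 2 15)(1 4 9)(5 11 6)(10 13 18)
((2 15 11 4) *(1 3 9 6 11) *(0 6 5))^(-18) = (0 11 2 1 9)(3 5 6 4 15)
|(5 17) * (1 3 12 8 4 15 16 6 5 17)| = |(17)(1 3 12 8 4 15 16 6 5)| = 9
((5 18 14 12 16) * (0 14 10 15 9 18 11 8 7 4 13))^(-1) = (0 13 4 7 8 11 5 16 12 14)(9 15 10 18)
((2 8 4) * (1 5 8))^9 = ((1 5 8 4 2))^9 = (1 2 4 8 5)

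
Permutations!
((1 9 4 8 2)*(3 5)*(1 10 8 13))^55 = (1 13 4 9)(2 10 8)(3 5)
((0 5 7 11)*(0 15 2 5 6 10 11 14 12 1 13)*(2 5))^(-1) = (0 13 1 12 14 7 5 15 11 10 6) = ((0 6 10 11 15 5 7 14 12 1 13))^(-1)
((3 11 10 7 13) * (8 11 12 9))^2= ((3 12 9 8 11 10 7 13))^2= (3 9 11 7)(8 10 13 12)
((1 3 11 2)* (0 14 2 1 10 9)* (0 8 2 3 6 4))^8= ((0 14 3 11 1 6 4)(2 10 9 8))^8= (0 14 3 11 1 6 4)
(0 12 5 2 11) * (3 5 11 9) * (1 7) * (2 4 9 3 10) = (0 12 11)(1 7)(2 3 5 4 9 10) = [12, 7, 3, 5, 9, 4, 6, 1, 8, 10, 2, 0, 11]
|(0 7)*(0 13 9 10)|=5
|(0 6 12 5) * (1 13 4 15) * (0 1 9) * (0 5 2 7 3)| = |(0 6 12 2 7 3)(1 13 4 15 9 5)| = 6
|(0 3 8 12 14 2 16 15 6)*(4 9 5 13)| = |(0 3 8 12 14 2 16 15 6)(4 9 5 13)| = 36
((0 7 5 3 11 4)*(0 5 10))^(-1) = (0 10 7)(3 5 4 11)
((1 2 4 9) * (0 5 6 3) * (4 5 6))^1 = ((0 6 3)(1 2 5 4 9))^1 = (0 6 3)(1 2 5 4 9)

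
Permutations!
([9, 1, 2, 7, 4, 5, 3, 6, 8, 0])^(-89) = (0 9)(3 7 6)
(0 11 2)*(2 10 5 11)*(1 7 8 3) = [2, 7, 0, 1, 4, 11, 6, 8, 3, 9, 5, 10] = (0 2)(1 7 8 3)(5 11 10)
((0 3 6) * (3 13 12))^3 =((0 13 12 3 6))^3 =(0 3 13 6 12)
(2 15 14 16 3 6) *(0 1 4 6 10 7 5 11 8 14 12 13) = (0 1 4 6 2 15 12 13)(3 10 7 5 11 8 14 16) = [1, 4, 15, 10, 6, 11, 2, 5, 14, 9, 7, 8, 13, 0, 16, 12, 3]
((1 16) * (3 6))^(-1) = (1 16)(3 6) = ((1 16)(3 6))^(-1)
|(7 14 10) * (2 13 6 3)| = |(2 13 6 3)(7 14 10)| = 12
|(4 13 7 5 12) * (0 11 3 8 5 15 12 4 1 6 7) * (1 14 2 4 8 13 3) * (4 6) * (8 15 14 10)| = 60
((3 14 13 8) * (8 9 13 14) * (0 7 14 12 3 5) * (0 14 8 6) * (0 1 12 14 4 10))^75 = ((14)(0 7 8 5 4 10)(1 12 3 6)(9 13))^75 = (14)(0 5)(1 6 3 12)(4 7)(8 10)(9 13)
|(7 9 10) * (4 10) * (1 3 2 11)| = 4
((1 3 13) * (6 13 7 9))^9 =(1 9)(3 6)(7 13)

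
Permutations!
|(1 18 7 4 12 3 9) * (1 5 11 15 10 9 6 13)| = 40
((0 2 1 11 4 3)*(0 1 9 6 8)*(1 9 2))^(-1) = (0 8 6 9 3 4 11 1)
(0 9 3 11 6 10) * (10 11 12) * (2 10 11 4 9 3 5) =(0 3 12 11 6 4 9 5 2 10) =[3, 1, 10, 12, 9, 2, 4, 7, 8, 5, 0, 6, 11]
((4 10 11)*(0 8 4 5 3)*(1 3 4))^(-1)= (0 3 1 8)(4 5 11 10)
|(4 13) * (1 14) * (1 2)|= |(1 14 2)(4 13)|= 6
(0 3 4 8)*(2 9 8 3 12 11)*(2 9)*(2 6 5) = [12, 1, 6, 4, 3, 2, 5, 7, 0, 8, 10, 9, 11] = (0 12 11 9 8)(2 6 5)(3 4)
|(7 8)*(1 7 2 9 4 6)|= 7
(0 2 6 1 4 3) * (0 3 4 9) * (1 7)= (0 2 6 7 1 9)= [2, 9, 6, 3, 4, 5, 7, 1, 8, 0]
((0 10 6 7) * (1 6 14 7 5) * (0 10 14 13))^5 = ((0 14 7 10 13)(1 6 5))^5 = (14)(1 5 6)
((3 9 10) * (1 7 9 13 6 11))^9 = ((1 7 9 10 3 13 6 11))^9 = (1 7 9 10 3 13 6 11)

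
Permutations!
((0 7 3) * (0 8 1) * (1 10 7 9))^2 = ((0 9 1)(3 8 10 7))^2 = (0 1 9)(3 10)(7 8)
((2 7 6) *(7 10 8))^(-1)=(2 6 7 8 10)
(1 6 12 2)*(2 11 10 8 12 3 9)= (1 6 3 9 2)(8 12 11 10)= [0, 6, 1, 9, 4, 5, 3, 7, 12, 2, 8, 10, 11]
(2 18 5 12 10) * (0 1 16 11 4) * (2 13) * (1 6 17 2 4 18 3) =(0 6 17 2 3 1 16 11 18 5 12 10 13 4) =[6, 16, 3, 1, 0, 12, 17, 7, 8, 9, 13, 18, 10, 4, 14, 15, 11, 2, 5]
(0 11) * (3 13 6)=(0 11)(3 13 6)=[11, 1, 2, 13, 4, 5, 3, 7, 8, 9, 10, 0, 12, 6]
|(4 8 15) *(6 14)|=6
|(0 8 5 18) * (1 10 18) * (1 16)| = 7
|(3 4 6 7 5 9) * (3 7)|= 3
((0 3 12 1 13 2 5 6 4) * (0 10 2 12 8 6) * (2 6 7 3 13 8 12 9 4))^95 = ((0 13 9 4 10 6 2 5)(1 8 7 3 12))^95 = (0 5 2 6 10 4 9 13)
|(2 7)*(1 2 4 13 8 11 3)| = 8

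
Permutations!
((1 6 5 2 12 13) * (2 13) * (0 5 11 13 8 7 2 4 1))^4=(0 2 6 5 12 11 8 4 13 7 1)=((0 5 8 7 2 12 4 1 6 11 13))^4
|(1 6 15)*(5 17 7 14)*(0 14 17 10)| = |(0 14 5 10)(1 6 15)(7 17)| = 12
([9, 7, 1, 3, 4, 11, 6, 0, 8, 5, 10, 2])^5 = (0 1 11 9 7 2 5)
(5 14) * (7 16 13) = (5 14)(7 16 13) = [0, 1, 2, 3, 4, 14, 6, 16, 8, 9, 10, 11, 12, 7, 5, 15, 13]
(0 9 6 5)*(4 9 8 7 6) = (0 8 7 6 5)(4 9) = [8, 1, 2, 3, 9, 0, 5, 6, 7, 4]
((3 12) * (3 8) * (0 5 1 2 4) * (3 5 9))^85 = ((0 9 3 12 8 5 1 2 4))^85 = (0 8 4 12 2 3 1 9 5)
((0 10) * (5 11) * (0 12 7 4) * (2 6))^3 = (0 7 10 4 12)(2 6)(5 11)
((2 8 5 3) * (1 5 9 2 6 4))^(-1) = (1 4 6 3 5)(2 9 8)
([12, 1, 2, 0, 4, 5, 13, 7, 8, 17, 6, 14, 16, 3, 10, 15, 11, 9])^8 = [3, 1, 2, 13, 4, 5, 10, 7, 8, 9, 14, 16, 0, 6, 11, 15, 12, 17]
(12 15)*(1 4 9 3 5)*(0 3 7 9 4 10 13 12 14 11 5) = [3, 10, 2, 0, 4, 1, 6, 9, 8, 7, 13, 5, 15, 12, 11, 14] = (0 3)(1 10 13 12 15 14 11 5)(7 9)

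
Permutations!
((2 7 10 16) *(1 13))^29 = (1 13)(2 7 10 16)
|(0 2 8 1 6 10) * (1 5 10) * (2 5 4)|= |(0 5 10)(1 6)(2 8 4)|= 6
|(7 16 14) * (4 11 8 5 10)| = |(4 11 8 5 10)(7 16 14)| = 15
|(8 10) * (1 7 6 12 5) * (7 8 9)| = |(1 8 10 9 7 6 12 5)| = 8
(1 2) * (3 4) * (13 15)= (1 2)(3 4)(13 15)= [0, 2, 1, 4, 3, 5, 6, 7, 8, 9, 10, 11, 12, 15, 14, 13]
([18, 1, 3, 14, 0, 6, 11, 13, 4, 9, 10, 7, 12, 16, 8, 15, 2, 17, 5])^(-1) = [4, 1, 16, 2, 8, 18, 5, 11, 14, 9, 10, 6, 12, 7, 3, 15, 13, 17, 0]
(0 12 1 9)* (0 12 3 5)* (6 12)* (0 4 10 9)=[3, 0, 2, 5, 10, 4, 12, 7, 8, 6, 9, 11, 1]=(0 3 5 4 10 9 6 12 1)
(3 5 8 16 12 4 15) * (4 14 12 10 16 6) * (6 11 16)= (3 5 8 11 16 10 6 4 15)(12 14)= [0, 1, 2, 5, 15, 8, 4, 7, 11, 9, 6, 16, 14, 13, 12, 3, 10]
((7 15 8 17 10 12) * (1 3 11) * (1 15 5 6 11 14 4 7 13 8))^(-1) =(1 15 11 6 5 7 4 14 3)(8 13 12 10 17) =((1 3 14 4 7 5 6 11 15)(8 17 10 12 13))^(-1)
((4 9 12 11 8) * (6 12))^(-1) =(4 8 11 12 6 9)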